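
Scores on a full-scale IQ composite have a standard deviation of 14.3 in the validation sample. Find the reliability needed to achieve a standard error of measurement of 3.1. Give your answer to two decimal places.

r = 1 − (3.1000/14.3)² ≈ 1 − 0.0470 ≈ 0.9530

0.95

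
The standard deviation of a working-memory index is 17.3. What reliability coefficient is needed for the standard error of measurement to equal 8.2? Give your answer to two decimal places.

Required reliability = 1 − (SEM/SD)² = 1 − 0.225 ≃ 0.775

0.78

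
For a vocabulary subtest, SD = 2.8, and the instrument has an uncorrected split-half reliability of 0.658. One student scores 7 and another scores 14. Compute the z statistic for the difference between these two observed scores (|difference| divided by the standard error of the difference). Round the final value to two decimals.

Spearman-Brown: r = 2(0.658) / (1 + 0.658) = 1.3160 / 1.6580 ≈ 0.7937
SEM = 2.8000 * √(1 − 0.7937) = 2.8000 * √0.2063 ≈ 2.8000 * 0.4542 ≈ 1.2717
Standard error of the difference = 1.2717·√2 ≈ 1.7984
z = |7 − 14| / 1.7984 = 7 / 1.7984 ≈ 3.8923

3.89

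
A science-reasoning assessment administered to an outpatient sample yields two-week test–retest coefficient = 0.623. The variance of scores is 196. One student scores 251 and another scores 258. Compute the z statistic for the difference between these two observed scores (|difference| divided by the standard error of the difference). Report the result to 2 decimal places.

0.58

SD = √196 = 14.00000
The standard error of measurement is 14.00000*√(1 − 0.62300) ≃ 14.00000*0.61400 ≃ 8.59605.
SE_diff = √2 * SEM ≃ 12.15664
z = 7 / 12.15664 ≃ 0.57582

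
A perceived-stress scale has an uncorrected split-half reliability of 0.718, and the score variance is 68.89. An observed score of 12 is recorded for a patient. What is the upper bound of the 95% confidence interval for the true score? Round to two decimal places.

SD = √68.89 ≃ 8.3000
r_full = 2·0.718 / (1 + 0.718) ≃ 0.8359
SEM = 8.3000·√(1 − 0.8359) ≃ 3.3627
Margin = 1.96 · 3.3627 ≃ 6.5909
Upper bound: 12 + 6.5909 = 18.5909

18.59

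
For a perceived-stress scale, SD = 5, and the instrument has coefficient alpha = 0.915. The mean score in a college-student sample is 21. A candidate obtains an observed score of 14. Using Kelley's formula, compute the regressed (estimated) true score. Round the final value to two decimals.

14.60

T̂ = r·X + (1 − r)·M = 0.91500×14 + 0.08500×21 = 12.81000 + 1.78500 ≃ 14.59500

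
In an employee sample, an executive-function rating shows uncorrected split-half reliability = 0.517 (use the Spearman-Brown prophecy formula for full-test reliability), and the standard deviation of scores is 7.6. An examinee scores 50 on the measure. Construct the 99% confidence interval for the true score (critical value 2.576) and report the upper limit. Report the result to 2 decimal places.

61.05

r_full = 2·0.517 / (1 + 0.517) ≈ 0.6816
SEM = 7.6000·√(1 − 0.6816) ≈ 4.2884
Half-width = 2.576·4.2884 ≈ 11.0469
Upper limit = 50 + 11.0469 ≈ 61.0469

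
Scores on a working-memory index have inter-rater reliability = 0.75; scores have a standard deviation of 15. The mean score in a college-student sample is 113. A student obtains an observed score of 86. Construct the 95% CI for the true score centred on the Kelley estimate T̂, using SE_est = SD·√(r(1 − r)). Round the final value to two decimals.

[80.02, 105.48]

T̂ = r·X + (1 − r)·M = 0.75000·86 + 0.25000·113 = 64.50000 + 28.25000 ≃ 92.75000
SE_est = SD · √(r(1 − r)) = 15.00000 · √0.18750 ≃ 15.00000 · 0.43301 ≃ 6.49519
CI = 92.75000 ± 1.96 · 6.49519 → [80.01943, 105.48057]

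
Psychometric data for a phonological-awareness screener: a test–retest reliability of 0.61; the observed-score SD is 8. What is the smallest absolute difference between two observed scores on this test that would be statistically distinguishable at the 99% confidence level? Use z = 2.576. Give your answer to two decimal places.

SEM = 8.00000 * √(1 − 0.61000) = 8.00000 * √0.39000 ≈ 8.00000 * 0.62450 ≈ 4.99600
SE_diff = √2 * SEM ≈ 7.06541
Smallest detectable difference = 2.576*7.06541 ≈ 18.20049

18.20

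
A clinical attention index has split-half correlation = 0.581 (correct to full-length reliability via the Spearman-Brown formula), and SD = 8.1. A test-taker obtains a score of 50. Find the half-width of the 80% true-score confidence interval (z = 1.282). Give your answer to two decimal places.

5.35

Spearman-Brown: r = 2(0.581) / (1 + 0.581) = 1.162 / 1.581 ≃ 0.735
SEM = 8.100*√(1 − 0.735) ≃ 4.170
Margin = 1.282 * 4.170 ≃ 5.346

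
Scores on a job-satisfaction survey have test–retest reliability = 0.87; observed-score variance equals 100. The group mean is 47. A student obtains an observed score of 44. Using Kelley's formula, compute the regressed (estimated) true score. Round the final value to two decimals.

44.39

T̂ = 0.870(44) + 0.130(47) ≈ 44.390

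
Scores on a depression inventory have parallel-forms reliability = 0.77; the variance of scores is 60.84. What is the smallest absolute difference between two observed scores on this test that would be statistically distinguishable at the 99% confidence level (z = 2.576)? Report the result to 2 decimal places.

13.63

SD = √60.84 = 7.800
SEM = 7.800 * √(1 − 0.770) = 7.800 * √0.230 ≈ 7.800 * 0.480 ≈ 3.741
SE_diff = SEM * √2 ≈ 3.741 * 1.414 ≈ 5.290
Smallest detectable difference = 2.576*5.290 ≈ 13.628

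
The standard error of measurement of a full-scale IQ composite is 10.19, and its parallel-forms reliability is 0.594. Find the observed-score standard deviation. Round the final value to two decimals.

15.99

σ = SEM·(1 − r)^(−1/2) ≈ 10.19·1.569 ≈ 15.992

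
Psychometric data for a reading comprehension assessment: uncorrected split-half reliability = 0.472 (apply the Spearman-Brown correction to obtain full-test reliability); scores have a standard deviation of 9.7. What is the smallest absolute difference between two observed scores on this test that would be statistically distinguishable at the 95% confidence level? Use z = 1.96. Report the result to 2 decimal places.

16.10

r_full = 2·0.472 / (1 + 0.472) ≈ 0.6413
SEM = 9.7000*√(1 − 0.6413) ≈ 5.8094
SE_diff = √2 * SEM ≈ 8.2158
Smallest detectable difference = 1.96*8.2158 ≈ 16.1030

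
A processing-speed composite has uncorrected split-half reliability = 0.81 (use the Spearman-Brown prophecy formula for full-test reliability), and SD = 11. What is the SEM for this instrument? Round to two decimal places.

3.56

Full-length reliability (Spearman-Brown) = 2(0.81)/(1+0.81) ≈ 0.895
The standard error of measurement is 11.000×√(1 − 0.895) ≈ 11.000×0.324 ≈ 3.564.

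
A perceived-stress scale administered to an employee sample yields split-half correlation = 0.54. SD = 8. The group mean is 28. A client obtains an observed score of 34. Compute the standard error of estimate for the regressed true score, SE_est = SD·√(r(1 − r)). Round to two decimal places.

3.66

Spearman-Brown: r = 2(0.54) / (1 + 0.54) = 1.080 / 1.540 ≈ 0.701
SE_est = 8.000*√(0.701*0.299) ≈ 3.662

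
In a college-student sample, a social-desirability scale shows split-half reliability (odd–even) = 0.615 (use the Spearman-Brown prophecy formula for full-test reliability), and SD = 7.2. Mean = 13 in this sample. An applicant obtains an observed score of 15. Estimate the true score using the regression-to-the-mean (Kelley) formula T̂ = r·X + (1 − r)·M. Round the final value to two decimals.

Spearman-Brown: r = 2(0.615) / (1 + 0.615) = 1.23000 / 1.61500 ≃ 0.76161
T̂ = 0.76161(15) + 0.23839(13) ≃ 14.52322

14.52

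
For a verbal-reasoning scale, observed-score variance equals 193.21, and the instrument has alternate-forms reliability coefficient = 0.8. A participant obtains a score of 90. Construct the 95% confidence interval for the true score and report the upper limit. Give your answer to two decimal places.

SD = √193.21 = 13.9000
SEM = 13.9000 × √(1 − 0.8000) = 13.9000 × √0.2000 ≈ 13.9000 × 0.4472 ≈ 6.2163
Margin = 1.96 × 6.2163 ≈ 12.1839
Upper limit = 90 + 12.1839 ≈ 102.1839

102.18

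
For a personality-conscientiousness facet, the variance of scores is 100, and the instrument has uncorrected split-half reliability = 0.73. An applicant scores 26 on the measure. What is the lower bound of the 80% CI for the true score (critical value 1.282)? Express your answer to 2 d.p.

20.94

σ = 100^(1/2) = 10.000
Full-length reliability (Spearman-Brown) = 2(0.73)/(1+0.73) ≃ 0.844
SEM = 10.000·√(1 − 0.844) ≃ 3.951
Margin = 1.282 · 3.951 ≃ 5.065
Lower bound: 26 − 5.065 = 20.935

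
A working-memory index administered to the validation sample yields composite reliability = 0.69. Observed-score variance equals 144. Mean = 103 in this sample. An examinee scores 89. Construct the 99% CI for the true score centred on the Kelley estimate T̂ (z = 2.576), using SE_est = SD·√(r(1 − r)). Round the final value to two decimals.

σ = 144^(1/2) = 12.000
T̂ = 0.690(89) + 0.310(103) ≈ 93.340
SE_est = SD · √(r(1 − r)) = 12.000 · √0.214 ≈ 12.000 · 0.462 ≈ 5.550
CI = 93.340 ± 2.576 · 5.550 → [79.043, 107.637]

[79.04, 107.64]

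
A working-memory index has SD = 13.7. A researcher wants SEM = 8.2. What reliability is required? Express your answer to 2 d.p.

r = 1 − (8.200/13.7)² ≈ 1 − 0.358 ≈ 0.642

0.64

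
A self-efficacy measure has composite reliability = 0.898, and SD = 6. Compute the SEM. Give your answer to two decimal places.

1.92

The standard error of measurement is 6.000*√(1 − 0.898) ≈ 6.000*0.319 ≈ 1.916.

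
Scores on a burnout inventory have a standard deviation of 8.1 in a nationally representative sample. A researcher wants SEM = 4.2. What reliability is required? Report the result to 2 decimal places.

0.73

Required reliability = 1 − (SEM/SD)² = 1 − 0.269 ≈ 0.731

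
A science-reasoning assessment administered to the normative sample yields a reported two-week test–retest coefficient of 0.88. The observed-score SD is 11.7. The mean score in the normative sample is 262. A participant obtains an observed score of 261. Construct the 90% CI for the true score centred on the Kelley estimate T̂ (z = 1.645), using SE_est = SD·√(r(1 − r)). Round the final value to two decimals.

Estimated true score = 0.880·261 + (1 − 0.880)·262 ≈ 261.120
SE_est = SD · √(r(1 − r)) = 11.700 · √0.106 ≈ 11.700 · 0.325 ≈ 3.802
90% CI: 261.120 ± 6.254 ≈ (254.866, 267.374)

[254.87, 267.37]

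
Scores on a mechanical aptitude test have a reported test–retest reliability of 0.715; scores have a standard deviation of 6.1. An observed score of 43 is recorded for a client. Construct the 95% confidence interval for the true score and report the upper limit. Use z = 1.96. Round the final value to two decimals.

49.38

The standard error of measurement is 6.100×√(1 − 0.715) ≈ 6.100×0.534 ≈ 3.257.
Half-width = 1.96×3.257 ≈ 6.383
Upper limit = 43 + 6.383 ≈ 49.383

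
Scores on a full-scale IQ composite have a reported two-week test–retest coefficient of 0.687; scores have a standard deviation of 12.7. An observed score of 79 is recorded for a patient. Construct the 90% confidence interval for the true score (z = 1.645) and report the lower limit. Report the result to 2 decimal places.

67.31

SEM = 12.700 · √(1 − 0.687) = 12.700 · √0.313 ≃ 12.700 · 0.559 ≃ 7.105
Margin = 1.645 · 7.105 ≃ 11.688
Lower limit = 79 − 11.688 ≃ 67.312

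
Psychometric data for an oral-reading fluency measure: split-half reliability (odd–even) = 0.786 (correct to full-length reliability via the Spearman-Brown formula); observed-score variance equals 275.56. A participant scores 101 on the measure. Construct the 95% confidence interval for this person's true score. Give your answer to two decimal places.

SD = √275.56 ≃ 16.60000
Spearman-Brown: r = 2(0.786) / (1 + 0.786) = 1.57200 / 1.78600 ≃ 0.88018
SEM = 16.60000·√(1 − 0.88018) ≃ 5.74611
Margin = 1.96 · 5.74611 ≃ 11.26238
Interval: (89.73762, 112.26238)

[89.74, 112.26]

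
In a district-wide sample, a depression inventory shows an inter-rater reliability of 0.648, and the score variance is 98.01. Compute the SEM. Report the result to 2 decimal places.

5.87

SD = √98.01 ≃ 9.900
The standard error of measurement is 9.900·√(1 − 0.648) ≃ 9.900·0.593 ≃ 5.874.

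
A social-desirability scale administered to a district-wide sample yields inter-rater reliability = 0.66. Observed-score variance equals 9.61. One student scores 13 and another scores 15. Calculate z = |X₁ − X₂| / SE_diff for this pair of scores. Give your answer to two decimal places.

0.78

SD = √9.61 = 3.1000
SEM = 3.1000 * √(1 − 0.6600) = 3.1000 * √0.3400 ≈ 3.1000 * 0.5831 ≈ 1.8076
Standard error of the difference = 1.8076·√2 ≈ 2.5563
z = |13 − 15| / 2.5563 = 2 / 2.5563 ≈ 0.7824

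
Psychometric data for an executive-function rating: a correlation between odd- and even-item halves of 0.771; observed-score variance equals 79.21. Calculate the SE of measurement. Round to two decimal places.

SD = √79.21 ≃ 8.900
Full-length reliability (Spearman-Brown) = 2(0.771)/(1+0.771) ≃ 0.871
The standard error of measurement is 8.900*√(1 − 0.871) ≃ 8.900*0.360 ≃ 3.200.

3.20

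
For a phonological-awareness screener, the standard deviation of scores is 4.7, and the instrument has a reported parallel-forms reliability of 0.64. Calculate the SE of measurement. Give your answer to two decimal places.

The standard error of measurement is 4.7000×√(1 − 0.6400) ≈ 4.7000×0.6000 ≈ 2.8200.

2.82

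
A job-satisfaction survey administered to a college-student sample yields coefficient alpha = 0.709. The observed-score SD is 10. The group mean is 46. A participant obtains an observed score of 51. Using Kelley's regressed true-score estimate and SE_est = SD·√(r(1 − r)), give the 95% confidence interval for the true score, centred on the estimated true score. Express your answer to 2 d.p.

[40.64, 58.45]

T̂ = r·X + (1 − r)·M = 0.7090×51 + 0.2910×46 = 36.1590 + 13.3860 ≈ 49.5450
SE_est = 10.0000·√[r(1 − r)] ≈ 4.5422
95% CI: 49.5450 ± 8.9028 ≈ (40.6422, 58.4478)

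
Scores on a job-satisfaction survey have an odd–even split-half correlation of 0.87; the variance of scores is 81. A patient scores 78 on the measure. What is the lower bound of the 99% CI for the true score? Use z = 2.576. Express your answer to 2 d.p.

SD = √81 = 9.000
r_full = 2·0.87 / (1 + 0.87) ≈ 0.930
The standard error of measurement is 9.000·√(1 − 0.930) ≈ 9.000·0.264 ≈ 2.373.
2.576 · SEM ≈ 6.113
Lower limit = 78 − 6.113 ≈ 71.887

71.89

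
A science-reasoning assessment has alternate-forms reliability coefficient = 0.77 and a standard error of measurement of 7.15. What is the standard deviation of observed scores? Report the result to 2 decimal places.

SD = 7.15 / √(1 − 0.77) ≃ 14.909

14.91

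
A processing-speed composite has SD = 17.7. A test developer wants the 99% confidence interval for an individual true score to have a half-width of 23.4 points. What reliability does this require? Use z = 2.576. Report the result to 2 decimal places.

0.74

Required SEM = 23.4 / 2.576 ≈ 9.084
r = 1 − (9.084/17.7)² ≈ 1 − 0.263 ≈ 0.737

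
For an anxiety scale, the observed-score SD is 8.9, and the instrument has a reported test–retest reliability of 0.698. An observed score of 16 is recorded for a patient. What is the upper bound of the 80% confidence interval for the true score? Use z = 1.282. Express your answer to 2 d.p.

SEM = 8.900*√(1 − 0.698) ≈ 4.891
Margin = 1.282 * 4.891 ≈ 6.270
Upper bound: 16 + 6.270 = 22.270

22.27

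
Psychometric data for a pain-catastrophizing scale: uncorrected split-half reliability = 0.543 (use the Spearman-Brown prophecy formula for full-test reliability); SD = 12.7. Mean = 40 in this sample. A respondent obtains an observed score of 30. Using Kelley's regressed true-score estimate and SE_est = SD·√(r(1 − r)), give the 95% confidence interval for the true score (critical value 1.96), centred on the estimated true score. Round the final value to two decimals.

[21.60, 44.33]

r_full = 2·0.543 / (1 + 0.543) ≈ 0.704
T̂ = 0.704(30) + 0.296(40) ≈ 32.962
SE_est = SD × √(r(1 − r)) = 12.700 × √0.208 ≈ 12.700 × 0.457 ≈ 5.798
95% CI: 32.962 ± 11.365 ≈ (21.597, 44.327)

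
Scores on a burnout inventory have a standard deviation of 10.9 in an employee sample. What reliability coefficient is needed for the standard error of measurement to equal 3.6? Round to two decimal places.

0.89

r = 1 − (SEM / SD)² = 1 − (3.600 / 10.9)² ≈ 1 − 0.109 ≈ 0.891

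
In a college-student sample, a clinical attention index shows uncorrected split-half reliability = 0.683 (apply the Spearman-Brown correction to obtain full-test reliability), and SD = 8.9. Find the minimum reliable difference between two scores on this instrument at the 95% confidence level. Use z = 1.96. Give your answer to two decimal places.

10.71

Full-length reliability (Spearman-Brown) = 2(0.683)/(1+0.683) ≈ 0.8116
SEM = 8.9000 × √(1 − 0.8116) = 8.9000 × √0.1884 ≈ 8.9000 × 0.4340 ≈ 3.8626
Standard error of the difference = 3.8626·√2 ≈ 5.4625
Smallest detectable difference = 1.96×5.4625 ≈ 10.7065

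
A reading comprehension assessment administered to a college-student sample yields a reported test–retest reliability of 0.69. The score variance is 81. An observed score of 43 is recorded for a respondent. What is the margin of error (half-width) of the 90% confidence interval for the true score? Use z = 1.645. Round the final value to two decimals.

SD = √81 ≈ 9.000
SEM = 9.000 * √(1 − 0.690) = 9.000 * √0.310 ≈ 9.000 * 0.557 ≈ 5.011
Margin = 1.645 * 5.011 ≈ 8.243

8.24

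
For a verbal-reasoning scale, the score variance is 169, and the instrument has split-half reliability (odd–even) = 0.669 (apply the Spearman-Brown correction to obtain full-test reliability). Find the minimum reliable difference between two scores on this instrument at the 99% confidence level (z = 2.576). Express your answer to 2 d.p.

σ = 169^(1/2) = 13.0000
r_full = 2·0.669 / (1 + 0.669) ≈ 0.8017
SEM = 13.0000*√(1 − 0.8017) ≈ 5.7893
Standard error of the difference = 5.7893·√2 ≈ 8.1874
Smallest detectable difference = 2.576*8.1874 ≈ 21.0907

21.09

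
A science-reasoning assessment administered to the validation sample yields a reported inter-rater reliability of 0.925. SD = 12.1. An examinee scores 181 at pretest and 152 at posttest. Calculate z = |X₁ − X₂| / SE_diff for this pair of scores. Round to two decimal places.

6.19

SEM = 12.100 * √(1 − 0.925) = 12.100 * √0.075 ≃ 12.100 * 0.274 ≃ 3.314
Standard error of the difference = 3.314·√2 ≃ 4.686
z = |181 − 152| / 4.686 = 29 / 4.686 ≃ 6.188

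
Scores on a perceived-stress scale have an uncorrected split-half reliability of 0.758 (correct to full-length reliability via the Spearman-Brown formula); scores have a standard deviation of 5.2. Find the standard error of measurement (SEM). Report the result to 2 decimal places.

1.93

Full-length reliability (Spearman-Brown) = 2(0.758)/(1+0.758) ≈ 0.862
SEM = 5.200 · √(1 − 0.862) = 5.200 · √0.138 ≈ 5.200 · 0.371 ≈ 1.929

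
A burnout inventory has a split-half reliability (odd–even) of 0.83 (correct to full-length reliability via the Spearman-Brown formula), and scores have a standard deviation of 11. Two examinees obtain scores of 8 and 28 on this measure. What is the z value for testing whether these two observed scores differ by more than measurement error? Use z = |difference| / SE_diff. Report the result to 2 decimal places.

Full-length reliability (Spearman-Brown) = 2(0.83)/(1+0.83) ≈ 0.907
SEM = 11.000 · √(1 − 0.907) = 11.000 · √0.093 ≈ 11.000 · 0.305 ≈ 3.353
SE_diff = SEM · √2 ≈ 3.353 · 1.414 ≈ 4.741
z = 20 / 4.741 ≈ 4.218

4.22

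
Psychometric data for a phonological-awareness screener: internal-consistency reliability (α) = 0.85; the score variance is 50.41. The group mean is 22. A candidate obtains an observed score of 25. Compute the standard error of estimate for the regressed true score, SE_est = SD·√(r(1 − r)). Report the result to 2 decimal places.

2.54

σ = 50.41^(1/2) = 7.1000
SE_est = SD × √(r(1 − r)) = 7.1000 × √0.1275 ≈ 7.1000 × 0.3571 ≈ 2.5352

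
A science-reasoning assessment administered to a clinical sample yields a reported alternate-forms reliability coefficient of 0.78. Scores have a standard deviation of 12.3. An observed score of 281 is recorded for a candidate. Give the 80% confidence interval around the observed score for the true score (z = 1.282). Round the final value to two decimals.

[273.60, 288.40]

SEM = 12.3000×√(1 − 0.7800) ≃ 5.7692
Margin = 1.282 × 5.7692 ≃ 7.3961
80% CI: 281 ± 7.3961 = [273.6039, 288.3961]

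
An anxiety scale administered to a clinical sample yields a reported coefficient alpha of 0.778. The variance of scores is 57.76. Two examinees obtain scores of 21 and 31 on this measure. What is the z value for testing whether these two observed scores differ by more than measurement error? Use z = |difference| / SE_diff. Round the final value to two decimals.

SD = √57.76 ≃ 7.6000
The standard error of measurement is 7.6000×√(1 − 0.7780) ≃ 7.6000×0.4712 ≃ 3.5809.
Standard error of the difference = 3.5809·√2 ≃ 5.0641
z = |21 − 31| / 5.0641 = 10 / 5.0641 ≃ 1.9747

1.97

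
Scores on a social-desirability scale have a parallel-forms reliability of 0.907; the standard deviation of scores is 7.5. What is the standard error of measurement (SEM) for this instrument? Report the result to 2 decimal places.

2.29

SEM = 7.5000 * √(1 − 0.9070) = 7.5000 * √0.0930 ≈ 7.5000 * 0.3050 ≈ 2.2872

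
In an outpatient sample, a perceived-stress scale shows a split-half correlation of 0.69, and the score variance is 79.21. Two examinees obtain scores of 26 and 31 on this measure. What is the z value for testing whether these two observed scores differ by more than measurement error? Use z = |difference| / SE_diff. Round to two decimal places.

SD = √79.21 = 8.900
r_full = 2·0.69 / (1 + 0.69) ≈ 0.817
SEM = 8.900 · √(1 − 0.817) = 8.900 · √0.183 ≈ 8.900 · 0.428 ≈ 3.812
Standard error of the difference = 3.812·√2 ≈ 5.391
z = 5 / 5.391 ≈ 0.928

0.93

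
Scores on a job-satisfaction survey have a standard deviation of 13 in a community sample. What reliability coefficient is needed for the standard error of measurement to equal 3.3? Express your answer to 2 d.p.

r = 1 − (SEM / SD)² = 1 − (3.3000 / 13)² ≃ 1 − 0.0644 ≃ 0.9356

0.94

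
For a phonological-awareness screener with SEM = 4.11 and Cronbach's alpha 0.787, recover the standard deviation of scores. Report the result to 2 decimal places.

SD = 4.11 / √(1 − 0.787) ≈ 8.9054

8.91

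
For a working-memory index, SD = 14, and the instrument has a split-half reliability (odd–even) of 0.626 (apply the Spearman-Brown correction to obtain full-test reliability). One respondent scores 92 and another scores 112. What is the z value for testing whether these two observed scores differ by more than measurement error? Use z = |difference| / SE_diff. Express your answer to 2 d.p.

Full-length reliability (Spearman-Brown) = 2(0.626)/(1+0.626) ≃ 0.770
The standard error of measurement is 14.000*√(1 − 0.770) ≃ 14.000*0.480 ≃ 6.714.
SE_diff = SEM * √2 ≃ 6.714 * 1.414 ≃ 9.496
z = 20 / 9.496 ≃ 2.106

2.11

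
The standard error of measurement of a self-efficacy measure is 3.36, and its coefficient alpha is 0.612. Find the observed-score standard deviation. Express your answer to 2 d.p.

σ = SEM·(1 − r)^(−1/2) ≈ 3.36·1.6054 ≈ 5.3942

5.39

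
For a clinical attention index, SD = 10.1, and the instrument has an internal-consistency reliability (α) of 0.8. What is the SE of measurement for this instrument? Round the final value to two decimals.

SEM = 10.1000*√(1 − 0.8000) ≈ 4.5169

4.52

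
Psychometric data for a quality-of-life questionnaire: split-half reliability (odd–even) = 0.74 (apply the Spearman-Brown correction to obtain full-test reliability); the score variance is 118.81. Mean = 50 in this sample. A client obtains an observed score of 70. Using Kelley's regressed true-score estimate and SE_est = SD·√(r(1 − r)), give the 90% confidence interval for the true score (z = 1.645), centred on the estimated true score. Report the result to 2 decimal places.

SD = √118.81 ≈ 10.900
r_full = 2·0.74 / (1 + 0.74) ≈ 0.851
T̂ = r·X + (1 − r)·M = 0.851·70 + 0.149·50 ≈ 59.540 + 7.471 ≈ 67.011
SE_est = SD · √(r(1 − r)) = 10.900 · √0.127 ≈ 10.900 · 0.357 ≈ 3.886
CI = 67.011 ± 1.645 · 3.886 → [60.619, 73.404]

[60.62, 73.40]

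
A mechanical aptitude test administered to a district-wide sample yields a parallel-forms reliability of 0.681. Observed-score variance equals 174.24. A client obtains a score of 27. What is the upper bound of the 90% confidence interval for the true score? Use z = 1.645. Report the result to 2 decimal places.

39.26

SD = √174.24 ≃ 13.20000
SEM = 13.20000×√(1 − 0.68100) ≃ 7.45537
Margin = 1.645 × 7.45537 ≃ 12.26409
Upper limit = 27 + 12.26409 ≃ 39.26409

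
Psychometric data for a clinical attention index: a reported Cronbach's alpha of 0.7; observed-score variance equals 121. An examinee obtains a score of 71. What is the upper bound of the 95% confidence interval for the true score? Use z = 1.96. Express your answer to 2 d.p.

σ = 121^(1/2) = 11.0000
SEM = 11.0000·√(1 − 0.7000) ≈ 6.0249
1.96 · SEM ≈ 11.8089
Upper limit = 71 + 11.8089 ≈ 82.8089

82.81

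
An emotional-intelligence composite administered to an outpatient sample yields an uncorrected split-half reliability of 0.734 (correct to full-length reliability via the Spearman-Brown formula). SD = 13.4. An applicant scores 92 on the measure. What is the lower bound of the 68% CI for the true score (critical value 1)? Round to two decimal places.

86.75

Full-length reliability (Spearman-Brown) = 2(0.734)/(1+0.734) ≈ 0.847
SEM = 13.400 × √(1 − 0.847) = 13.400 × √0.153 ≈ 13.400 × 0.392 ≈ 5.248
1 × SEM ≈ 5.248
Lower bound: 92 − 5.248 = 86.752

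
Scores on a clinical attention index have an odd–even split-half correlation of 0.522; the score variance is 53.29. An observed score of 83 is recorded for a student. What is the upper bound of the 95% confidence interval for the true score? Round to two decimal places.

91.02

σ = 53.29^(1/2) = 7.300
Full-length reliability (Spearman-Brown) = 2(0.522)/(1+0.522) ≈ 0.686
SEM = 7.300·√(1 − 0.686) ≈ 4.091
1.96 · SEM ≈ 8.018
Upper limit = 83 + 8.018 ≈ 91.018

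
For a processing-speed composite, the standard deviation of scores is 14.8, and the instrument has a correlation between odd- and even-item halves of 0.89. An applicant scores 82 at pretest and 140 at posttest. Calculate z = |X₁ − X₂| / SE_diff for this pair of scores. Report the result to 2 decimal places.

11.49

Full-length reliability (Spearman-Brown) = 2(0.89)/(1+0.89) ≈ 0.942
The standard error of measurement is 14.800·√(1 − 0.942) ≈ 14.800·0.241 ≈ 3.570.
Standard error of the difference = 3.570·√2 ≈ 5.049
z = |82 − 140| / 5.049 = 58 / 5.049 ≈ 11.486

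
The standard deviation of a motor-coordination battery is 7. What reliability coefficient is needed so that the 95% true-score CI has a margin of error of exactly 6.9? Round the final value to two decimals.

0.75

SEM needed = half-width / z = 6.9/1.96 ≈ 3.520
r = 1 − (3.520/7)² ≈ 1 − 0.253 ≈ 0.747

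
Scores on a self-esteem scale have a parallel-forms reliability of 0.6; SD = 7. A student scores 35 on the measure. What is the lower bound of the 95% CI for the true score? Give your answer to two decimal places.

26.32

The standard error of measurement is 7.0000*√(1 − 0.6000) ≈ 7.0000*0.6325 ≈ 4.4272.
Half-width = 1.96*4.4272 ≈ 8.6773
Lower bound: 35 − 8.6773 = 26.3227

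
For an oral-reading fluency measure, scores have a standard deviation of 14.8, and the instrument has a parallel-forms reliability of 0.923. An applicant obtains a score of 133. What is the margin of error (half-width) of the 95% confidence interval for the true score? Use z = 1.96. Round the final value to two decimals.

8.05

SEM = 14.800×√(1 − 0.923) ≈ 4.107
1.96 × SEM ≈ 8.049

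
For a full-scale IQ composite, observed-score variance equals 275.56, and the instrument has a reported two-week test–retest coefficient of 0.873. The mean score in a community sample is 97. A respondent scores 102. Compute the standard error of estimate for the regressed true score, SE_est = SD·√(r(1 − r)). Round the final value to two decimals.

SD = √275.56 = 16.600
SE_est = SD · √(r(1 − r)) = 16.600 · √0.111 ≈ 16.600 · 0.333 ≈ 5.527

5.53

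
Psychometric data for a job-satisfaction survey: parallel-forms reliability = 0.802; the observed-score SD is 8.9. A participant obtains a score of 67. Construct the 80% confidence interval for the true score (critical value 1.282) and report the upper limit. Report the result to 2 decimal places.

SEM = 8.900 · √(1 − 0.802) = 8.900 · √0.198 ≈ 8.900 · 0.445 ≈ 3.960
Margin = 1.282 · 3.960 ≈ 5.077
Upper limit = 67 + 5.077 ≈ 72.077

72.08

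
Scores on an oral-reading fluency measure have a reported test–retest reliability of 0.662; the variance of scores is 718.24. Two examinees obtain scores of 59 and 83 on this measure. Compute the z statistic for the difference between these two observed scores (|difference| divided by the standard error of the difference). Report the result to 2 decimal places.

SD = √718.24 ≈ 26.800
SEM = 26.800 · √(1 − 0.662) = 26.800 · √0.338 ≈ 26.800 · 0.581 ≈ 15.581
SE_diff = √2 · SEM ≈ 22.035
z = |59 − 83| / 22.035 = 24 / 22.035 ≈ 1.089

1.09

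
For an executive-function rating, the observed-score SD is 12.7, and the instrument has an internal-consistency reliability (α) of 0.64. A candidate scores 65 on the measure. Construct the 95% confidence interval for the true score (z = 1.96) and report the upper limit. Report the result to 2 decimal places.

79.94

SEM = 12.7000*√(1 − 0.6400) ≈ 7.6200
Half-width = 1.96*7.6200 ≈ 14.9352
Upper bound: 65 + 14.9352 = 79.9352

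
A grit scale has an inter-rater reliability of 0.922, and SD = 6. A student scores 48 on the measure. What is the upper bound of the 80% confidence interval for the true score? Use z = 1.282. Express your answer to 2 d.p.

SEM = 6.000 · √(1 − 0.922) = 6.000 · √0.078 ≈ 6.000 · 0.279 ≈ 1.676
1.282 · SEM ≈ 2.148
Upper limit = 48 + 2.148 ≈ 50.148

50.15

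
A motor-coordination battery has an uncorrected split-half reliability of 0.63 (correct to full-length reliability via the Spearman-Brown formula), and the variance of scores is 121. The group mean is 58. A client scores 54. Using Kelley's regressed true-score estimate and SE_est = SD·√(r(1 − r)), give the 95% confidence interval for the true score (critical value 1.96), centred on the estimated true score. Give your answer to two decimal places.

[45.88, 63.94]

SD = √121 = 11.000
Full-length reliability (Spearman-Brown) = 2(0.63)/(1+0.63) ≈ 0.773
Estimated true score = 0.773·54 + (1 − 0.773)·58 ≈ 54.908
SE_est = 11.000·√(0.773·0.227) ≈ 4.608
CI = 54.908 ± 1.96 · 4.608 → [45.877, 63.939]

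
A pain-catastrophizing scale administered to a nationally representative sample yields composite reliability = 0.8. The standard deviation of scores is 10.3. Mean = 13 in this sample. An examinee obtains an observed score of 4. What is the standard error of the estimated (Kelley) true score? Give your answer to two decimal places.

SE_est = 10.3000×√(0.8000×0.2000) ≈ 4.1200

4.12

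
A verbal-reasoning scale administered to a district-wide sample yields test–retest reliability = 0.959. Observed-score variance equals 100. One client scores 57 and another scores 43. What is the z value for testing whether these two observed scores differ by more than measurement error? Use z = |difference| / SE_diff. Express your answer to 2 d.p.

SD = √100 ≈ 10.00000
SEM = 10.00000*√(1 − 0.95900) ≈ 2.02485
SE_diff = SEM * √2 ≈ 2.02485 * 1.41421 ≈ 2.86356
z = 14 / 2.86356 ≈ 4.88901

4.89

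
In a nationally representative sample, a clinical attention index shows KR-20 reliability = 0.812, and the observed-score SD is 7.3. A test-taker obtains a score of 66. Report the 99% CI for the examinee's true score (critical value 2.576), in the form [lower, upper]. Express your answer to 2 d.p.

The standard error of measurement is 7.300*√(1 − 0.812) ≈ 7.300*0.434 ≈ 3.165.
Half-width = 2.576*3.165 ≈ 8.154
Interval: (57.846, 74.154)

[57.85, 74.15]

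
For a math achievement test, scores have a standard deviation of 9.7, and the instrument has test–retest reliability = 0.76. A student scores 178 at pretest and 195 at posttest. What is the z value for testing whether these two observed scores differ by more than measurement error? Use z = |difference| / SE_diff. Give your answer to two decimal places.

2.53

SEM = 9.7000×√(1 − 0.7600) ≈ 4.7520
Standard error of the difference = 4.7520·√2 ≈ 6.7204
z = 17 / 6.7204 ≈ 2.5296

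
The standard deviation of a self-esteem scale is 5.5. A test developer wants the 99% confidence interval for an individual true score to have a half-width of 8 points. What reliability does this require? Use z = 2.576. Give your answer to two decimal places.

0.68

SEM needed = half-width / z = 8/2.576 ≈ 3.1056
Required reliability = 1 − (SEM/SD)² = 1 − 0.3188 ≈ 0.6812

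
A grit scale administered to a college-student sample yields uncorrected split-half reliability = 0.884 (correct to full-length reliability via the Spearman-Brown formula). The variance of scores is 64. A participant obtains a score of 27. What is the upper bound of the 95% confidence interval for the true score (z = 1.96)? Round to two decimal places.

30.89

SD = √64 = 8.000
Spearman-Brown: r = 2(0.884) / (1 + 0.884) = 1.768 / 1.884 ≈ 0.938
SEM = 8.000 · √(1 − 0.938) = 8.000 · √0.062 ≈ 8.000 · 0.248 ≈ 1.985
Half-width = 1.96·1.985 ≈ 3.891
Upper limit = 27 + 3.891 ≈ 30.891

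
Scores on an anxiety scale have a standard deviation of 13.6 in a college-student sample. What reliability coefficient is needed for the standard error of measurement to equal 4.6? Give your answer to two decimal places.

0.89

r = 1 − (SEM / SD)² = 1 − (4.600 / 13.6)² ≈ 1 − 0.114 ≈ 0.886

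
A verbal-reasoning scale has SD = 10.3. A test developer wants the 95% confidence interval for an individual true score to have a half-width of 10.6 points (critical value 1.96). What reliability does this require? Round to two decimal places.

0.72

Required SEM = 10.6 / 1.96 ≃ 5.40816
r = 1 − (5.40816/10.3)² ≃ 1 − 0.27569 ≃ 0.72431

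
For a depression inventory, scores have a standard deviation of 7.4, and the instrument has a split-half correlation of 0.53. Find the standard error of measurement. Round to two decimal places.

4.10

Spearman-Brown: r = 2(0.53) / (1 + 0.53) = 1.0600 / 1.5300 ≈ 0.6928
SEM = 7.4000 × √(1 − 0.6928) = 7.4000 × √0.3072 ≈ 7.4000 × 0.5542 ≈ 4.1014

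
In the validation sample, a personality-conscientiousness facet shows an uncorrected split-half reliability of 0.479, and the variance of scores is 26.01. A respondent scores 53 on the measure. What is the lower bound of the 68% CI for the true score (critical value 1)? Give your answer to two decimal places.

SD = √26.01 = 5.1000
Spearman-Brown: r = 2(0.479) / (1 + 0.479) = 0.9580 / 1.4790 ≃ 0.6477
SEM = 5.1000*√(1 − 0.6477) ≃ 3.0269
Half-width = 1*3.0269 ≃ 3.0269
Lower limit = 53 − 3.0269 ≃ 49.9731

49.97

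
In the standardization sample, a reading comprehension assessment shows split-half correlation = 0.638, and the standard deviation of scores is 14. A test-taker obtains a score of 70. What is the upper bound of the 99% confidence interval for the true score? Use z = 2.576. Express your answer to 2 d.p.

Full-length reliability (Spearman-Brown) = 2(0.638)/(1+0.638) ≈ 0.779
The standard error of measurement is 14.000*√(1 − 0.779) ≈ 14.000*0.470 ≈ 6.582.
2.576 * SEM ≈ 16.954
Upper bound: 70 + 16.954 = 86.954

86.95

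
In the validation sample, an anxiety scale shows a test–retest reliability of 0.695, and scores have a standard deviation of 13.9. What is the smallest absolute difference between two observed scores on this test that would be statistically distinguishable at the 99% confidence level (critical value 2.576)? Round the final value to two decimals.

27.97

SEM = 13.9000·√(1 − 0.6950) ≃ 7.6765
Standard error of the difference = 7.6765·√2 ≃ 10.8562
Minimum reliable difference = 2.576 · SE_diff ≃ 2.576 · 10.8562 ≃ 27.9657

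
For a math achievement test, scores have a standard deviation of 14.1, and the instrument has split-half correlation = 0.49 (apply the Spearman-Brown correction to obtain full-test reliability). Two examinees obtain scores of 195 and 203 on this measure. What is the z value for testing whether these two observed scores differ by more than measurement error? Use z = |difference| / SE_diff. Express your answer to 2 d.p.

0.69

Full-length reliability (Spearman-Brown) = 2(0.49)/(1+0.49) ≃ 0.65772
SEM = 14.10000 × √(1 − 0.65772) = 14.10000 × √0.34228 ≃ 14.10000 × 0.58505 ≃ 8.24919
Standard error of the difference = 8.24919·√2 ≃ 11.66611
z = |195 − 203| / 11.66611 = 8 / 11.66611 ≃ 0.68575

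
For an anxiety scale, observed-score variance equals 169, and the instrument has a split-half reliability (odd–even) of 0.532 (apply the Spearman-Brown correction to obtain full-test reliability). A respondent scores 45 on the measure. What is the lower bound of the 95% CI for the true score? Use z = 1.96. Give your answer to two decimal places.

σ = 169^(1/2) = 13.0000
r_full = 2·0.532 / (1 + 0.532) ≈ 0.6945
The standard error of measurement is 13.0000×√(1 − 0.6945) ≈ 13.0000×0.5527 ≈ 7.1852.
1.96 × SEM ≈ 14.0829
Lower limit = 45 − 14.0829 ≈ 30.9171

30.92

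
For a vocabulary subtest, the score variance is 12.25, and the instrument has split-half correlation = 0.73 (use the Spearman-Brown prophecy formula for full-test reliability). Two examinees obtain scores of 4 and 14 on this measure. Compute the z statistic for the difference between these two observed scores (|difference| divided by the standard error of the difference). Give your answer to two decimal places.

SD = √12.25 ≃ 3.50000
Full-length reliability (Spearman-Brown) = 2(0.73)/(1+0.73) ≃ 0.84393
The standard error of measurement is 3.50000×√(1 − 0.84393) ≃ 3.50000×0.39506 ≃ 1.38270.
SE_diff = SEM × √2 ≃ 1.38270 × 1.41421 ≃ 1.95543
z = 10 / 1.95543 ≃ 5.11397

5.11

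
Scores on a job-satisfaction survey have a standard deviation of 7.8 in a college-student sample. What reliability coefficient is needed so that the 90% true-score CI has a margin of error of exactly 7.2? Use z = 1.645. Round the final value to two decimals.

0.69

Required SEM = 7.2 / 1.645 ≃ 4.377
Required reliability = 1 − (SEM/SD)² = 1 − 0.315 ≃ 0.685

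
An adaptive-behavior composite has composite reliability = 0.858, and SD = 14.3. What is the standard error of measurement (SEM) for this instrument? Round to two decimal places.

5.39

The standard error of measurement is 14.30000·√(1 − 0.85800) ≈ 14.30000·0.37683 ≈ 5.38865.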